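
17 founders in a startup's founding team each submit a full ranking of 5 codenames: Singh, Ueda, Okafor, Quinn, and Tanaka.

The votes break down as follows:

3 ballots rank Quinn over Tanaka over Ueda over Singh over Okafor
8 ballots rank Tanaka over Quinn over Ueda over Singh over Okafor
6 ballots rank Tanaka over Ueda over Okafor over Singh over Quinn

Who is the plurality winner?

First-place vote totals:
  Singh: 0
  Ueda: 0
  Okafor: 0
  Quinn: 3
  Tanaka: 14
Tanaka has the most first-place votes.

Tanaka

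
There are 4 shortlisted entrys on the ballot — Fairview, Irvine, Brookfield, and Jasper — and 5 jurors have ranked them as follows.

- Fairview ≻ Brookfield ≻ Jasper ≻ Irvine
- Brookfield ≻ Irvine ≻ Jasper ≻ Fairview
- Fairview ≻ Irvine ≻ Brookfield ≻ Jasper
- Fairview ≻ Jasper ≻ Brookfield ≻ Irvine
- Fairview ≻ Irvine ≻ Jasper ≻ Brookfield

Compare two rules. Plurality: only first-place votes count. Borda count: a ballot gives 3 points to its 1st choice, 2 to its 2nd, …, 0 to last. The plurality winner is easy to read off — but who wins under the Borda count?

Plurality first-place counts: Fairview 4, Irvine 0, Brookfield 1, Jasper 0 → Fairview.
Borda totals: Fairview 12, Irvine 6, Brookfield 7, Jasper 5 → Fairview.

Fairview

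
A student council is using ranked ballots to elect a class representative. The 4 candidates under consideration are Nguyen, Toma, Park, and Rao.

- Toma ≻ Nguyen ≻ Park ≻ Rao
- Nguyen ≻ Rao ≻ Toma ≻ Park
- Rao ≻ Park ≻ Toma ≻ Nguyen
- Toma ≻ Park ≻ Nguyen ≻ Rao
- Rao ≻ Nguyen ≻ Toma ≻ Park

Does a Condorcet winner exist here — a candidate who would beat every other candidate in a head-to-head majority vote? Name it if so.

Head-to-head results (5 voters total):
Nguyen vs Toma: Toma wins 3–2.
Nguyen vs Park: Nguyen wins 3–2.
Nguyen vs Rao: Nguyen wins 3–2.
Toma vs Park: Toma wins 4–1.
Toma vs Rao: Rao wins 3–2.
Park vs Rao: Rao wins 3–2.
No candidate beats all others: Nguyen beats Rao beats Toma beats Nguyen, a majority cycle.

None — there is no Condorcet winner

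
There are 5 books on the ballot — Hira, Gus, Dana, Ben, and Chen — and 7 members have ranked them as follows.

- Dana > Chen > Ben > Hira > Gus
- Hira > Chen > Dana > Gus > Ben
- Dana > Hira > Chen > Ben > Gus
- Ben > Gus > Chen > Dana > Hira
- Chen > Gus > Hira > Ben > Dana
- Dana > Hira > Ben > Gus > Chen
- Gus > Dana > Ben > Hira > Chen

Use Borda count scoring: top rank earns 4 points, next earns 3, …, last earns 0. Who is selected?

Dana

Borda scores:
  Hira: 1 + 4 + 3 + 0 + 2 + 3 + 1 = 14
  Gus: 0 + 1 + 0 + 3 + 3 + 1 + 4 = 12
  Dana: 4 + 2 + 4 + 1 + 0 + 4 + 3 = 18
  Ben: 2 + 0 + 1 + 4 + 1 + 2 + 2 = 12
  Chen: 3 + 3 + 2 + 2 + 4 + 0 + 0 = 14
Dana has the highest total.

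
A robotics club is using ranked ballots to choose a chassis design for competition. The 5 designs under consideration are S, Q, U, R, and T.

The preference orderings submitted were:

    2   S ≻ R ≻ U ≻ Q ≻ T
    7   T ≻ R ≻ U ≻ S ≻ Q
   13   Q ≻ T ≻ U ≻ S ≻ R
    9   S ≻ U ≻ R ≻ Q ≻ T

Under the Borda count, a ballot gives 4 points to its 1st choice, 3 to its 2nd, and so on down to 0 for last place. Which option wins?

U

Borda scores:
  S: 2·4 + 7·1 + 13·1 + 9·4 = 64
  Q: 2·1 + 7·0 + 13·4 + 9·1 = 63
  U: 2·2 + 7·2 + 13·2 + 9·3 = 71
  R: 2·3 + 7·3 + 13·0 + 9·2 = 45
  T: 2·0 + 7·4 + 13·3 + 9·0 = 67
U has the highest total.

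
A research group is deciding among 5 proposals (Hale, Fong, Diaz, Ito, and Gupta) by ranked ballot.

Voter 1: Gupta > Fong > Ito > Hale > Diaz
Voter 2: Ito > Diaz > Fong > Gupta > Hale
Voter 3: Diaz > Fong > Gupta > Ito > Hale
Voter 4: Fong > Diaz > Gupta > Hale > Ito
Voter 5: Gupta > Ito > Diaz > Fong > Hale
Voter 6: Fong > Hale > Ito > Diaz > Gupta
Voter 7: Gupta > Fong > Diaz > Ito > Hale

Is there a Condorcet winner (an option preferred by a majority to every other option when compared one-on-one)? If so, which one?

Head-to-head results (7 voters total):
Hale vs Fong: Fong wins 7–0.
Hale vs Diaz: Diaz wins 5–2.
Hale vs Ito: Ito wins 5–2.
Hale vs Gupta: Gupta wins 6–1.
Fong vs Diaz: Fong wins 4–3.
Fong vs Ito: Fong wins 5–2.
Fong vs Gupta: Fong wins 4–3.
Diaz vs Ito: Ito wins 4–3.
Diaz vs Gupta: Diaz wins 4–3.
Ito vs Gupta: Gupta wins 5–2.
Fong beats each rival — Hale (7–0), Diaz (4–3), Ito (5–2), Gupta (4–3) — so Fong is the Condorcet winner.

Fong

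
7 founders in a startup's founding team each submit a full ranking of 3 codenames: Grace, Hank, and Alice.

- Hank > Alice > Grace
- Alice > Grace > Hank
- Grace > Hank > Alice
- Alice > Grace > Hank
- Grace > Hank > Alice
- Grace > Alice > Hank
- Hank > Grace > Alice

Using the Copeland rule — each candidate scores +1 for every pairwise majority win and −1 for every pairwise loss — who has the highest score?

Pairwise results:
  Grace vs Hank: Grace wins 5–2.
  Grace vs Alice: Grace wins 4–3.
  Hank vs Alice: Hank wins 4–3.
Copeland scores (wins − losses):
  Grace: 2 − 0 = 2
  Hank: 1 − 1 = 0
  Alice: 0 − 2 = -2
Grace has the best Copeland score.

Grace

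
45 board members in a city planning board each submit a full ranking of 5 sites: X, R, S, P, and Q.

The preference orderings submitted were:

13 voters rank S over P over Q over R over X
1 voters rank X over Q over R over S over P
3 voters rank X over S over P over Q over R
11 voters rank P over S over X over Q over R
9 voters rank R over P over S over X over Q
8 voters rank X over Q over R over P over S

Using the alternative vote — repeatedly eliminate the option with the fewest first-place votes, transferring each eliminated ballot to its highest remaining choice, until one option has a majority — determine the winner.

P

Round 1: S 13, X 12, P 11, R 9, Q 0. Q has the fewest and is eliminated.
Round 2: S 13, X 12, P 11, R 9. R has the fewest and is eliminated.
Round 3: P 20, S 13, X 12. X has the fewest and is eliminated.
Round 4: P 28, S 17. P has a majority.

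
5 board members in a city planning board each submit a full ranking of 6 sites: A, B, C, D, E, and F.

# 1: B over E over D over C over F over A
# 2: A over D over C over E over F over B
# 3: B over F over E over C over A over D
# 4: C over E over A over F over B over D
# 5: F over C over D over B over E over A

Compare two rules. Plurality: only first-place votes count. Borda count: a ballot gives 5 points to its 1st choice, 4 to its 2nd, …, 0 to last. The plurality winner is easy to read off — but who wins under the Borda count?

Plurality first-place counts: A 1, B 2, C 1, D 0, E 0, F 1 → B.
Borda totals: A 9, B 13, C 16, D 10, E 14, F 13 → C.

C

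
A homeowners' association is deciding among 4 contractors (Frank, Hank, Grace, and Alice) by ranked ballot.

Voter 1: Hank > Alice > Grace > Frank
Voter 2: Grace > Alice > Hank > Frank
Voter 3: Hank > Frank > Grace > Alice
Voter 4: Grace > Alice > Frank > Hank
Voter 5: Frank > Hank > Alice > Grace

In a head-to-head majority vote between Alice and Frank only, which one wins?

Ballots ranking Alice above Frank: 3.
Ballots ranking Frank above Alice: 2.
Alice wins the head-to-head, 3–2.

Alice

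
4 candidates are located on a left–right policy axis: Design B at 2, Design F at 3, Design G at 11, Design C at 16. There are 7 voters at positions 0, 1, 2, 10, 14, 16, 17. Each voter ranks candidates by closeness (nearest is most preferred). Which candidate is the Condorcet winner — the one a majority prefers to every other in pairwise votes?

Design G

With single-peaked preferences on a line, the Condorcet winner is the candidate closest to the median voter.
The median voter (position 10) is closest to Design G at 11.
Check: Design G vs Design C — voters closer to Design G: 4 of 7.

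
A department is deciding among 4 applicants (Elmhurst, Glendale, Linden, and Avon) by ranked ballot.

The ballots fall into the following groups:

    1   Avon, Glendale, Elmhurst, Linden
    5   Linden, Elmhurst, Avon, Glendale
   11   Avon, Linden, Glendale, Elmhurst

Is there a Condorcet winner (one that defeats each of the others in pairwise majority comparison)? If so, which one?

Avon

Head-to-head results (17 voters total):
Elmhurst vs Glendale: Glendale wins 12–5.
Elmhurst vs Linden: Linden wins 16–1.
Elmhurst vs Avon: Avon wins 12–5.
Glendale vs Linden: Linden wins 16–1.
Glendale vs Avon: Avon wins 17–0.
Linden vs Avon: Avon wins 12–5.
Avon beats each rival — Elmhurst (12–5), Glendale (17–0), Linden (12–5) — so Avon is the Condorcet winner.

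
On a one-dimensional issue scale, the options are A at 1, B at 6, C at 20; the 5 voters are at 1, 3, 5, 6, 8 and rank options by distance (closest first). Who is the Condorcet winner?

With single-peaked preferences on a line, the Condorcet winner is the candidate closest to the median voter.
The median voter (position 5) is closest to B at 6.
Check: B vs A — voters closer to B: 3 of 5.

B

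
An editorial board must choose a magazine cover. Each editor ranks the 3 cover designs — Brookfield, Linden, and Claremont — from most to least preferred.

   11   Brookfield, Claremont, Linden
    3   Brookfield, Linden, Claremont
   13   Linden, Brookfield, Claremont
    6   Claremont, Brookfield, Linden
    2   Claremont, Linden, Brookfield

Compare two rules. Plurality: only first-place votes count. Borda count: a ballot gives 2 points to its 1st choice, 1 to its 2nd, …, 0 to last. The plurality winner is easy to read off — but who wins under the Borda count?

Brookfield

Plurality first-place counts: Brookfield 14, Linden 13, Claremont 8 → Brookfield.
Borda totals: Brookfield 47, Linden 31, Claremont 27 → Brookfield.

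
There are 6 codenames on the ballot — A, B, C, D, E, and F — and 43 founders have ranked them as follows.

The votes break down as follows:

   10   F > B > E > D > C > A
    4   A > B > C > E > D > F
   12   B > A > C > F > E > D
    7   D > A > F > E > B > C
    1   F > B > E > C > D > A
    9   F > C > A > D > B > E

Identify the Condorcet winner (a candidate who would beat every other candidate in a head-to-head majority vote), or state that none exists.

Head-to-head results (43 voters total):
A vs B: B wins 23–20.
A vs C: A wins 23–20.
A vs D: A wins 25–18.
A vs E: A wins 32–11.
A vs F: A wins 23–20.
B vs C: B wins 34–9.
B vs D: B wins 27–16.
B vs E: B wins 36–7.
B vs F: F wins 27–16.
C vs D: C wins 26–17.
C vs E: C wins 25–18.
C vs F: F wins 27–16.
D vs E: E wins 27–16.
D vs F: F wins 32–11.
E vs F: F wins 39–4.
No candidate beats all others: A beats F beats B beats A, a majority cycle.

There is no Condorcet winner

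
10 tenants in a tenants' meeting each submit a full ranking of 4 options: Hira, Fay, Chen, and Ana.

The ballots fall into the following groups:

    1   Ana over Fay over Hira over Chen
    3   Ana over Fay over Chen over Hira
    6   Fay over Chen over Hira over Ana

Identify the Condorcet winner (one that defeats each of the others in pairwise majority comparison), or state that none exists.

Fay

Head-to-head results (10 voters total):
Hira vs Fay: Fay wins 10–0.
Hira vs Chen: Chen wins 9–1.
Hira vs Ana: Hira wins 6–4.
Fay vs Chen: Fay wins 10–0.
Fay vs Ana: Fay wins 6–4.
Chen vs Ana: Chen wins 6–4.
Fay beats each rival — Hira (10–0), Chen (10–0), Ana (6–4) — so Fay is the Condorcet winner.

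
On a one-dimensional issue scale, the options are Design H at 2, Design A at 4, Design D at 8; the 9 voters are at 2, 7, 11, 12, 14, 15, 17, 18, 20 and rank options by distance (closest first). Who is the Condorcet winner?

With single-peaked preferences on a line, the Condorcet winner is the candidate closest to the median voter.
The median voter (position 14) is closest to Design D at 8.
Check: Design D vs Design H — voters closer to Design D: 8 of 9.

Design D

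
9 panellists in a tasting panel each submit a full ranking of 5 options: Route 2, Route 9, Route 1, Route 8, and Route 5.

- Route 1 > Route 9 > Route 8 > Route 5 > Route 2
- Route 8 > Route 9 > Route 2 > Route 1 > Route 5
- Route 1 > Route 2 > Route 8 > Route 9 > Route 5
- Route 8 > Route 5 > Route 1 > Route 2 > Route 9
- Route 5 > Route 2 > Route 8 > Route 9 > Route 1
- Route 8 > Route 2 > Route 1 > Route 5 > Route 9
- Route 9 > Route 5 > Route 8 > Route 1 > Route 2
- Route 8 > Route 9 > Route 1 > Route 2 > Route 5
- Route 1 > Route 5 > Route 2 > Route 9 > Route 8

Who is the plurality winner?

Route 8

First-place vote totals:
  Route 2: 0
  Route 9: 1
  Route 1: 3
  Route 8: 4
  Route 5: 1
Route 8 has the most first-place votes.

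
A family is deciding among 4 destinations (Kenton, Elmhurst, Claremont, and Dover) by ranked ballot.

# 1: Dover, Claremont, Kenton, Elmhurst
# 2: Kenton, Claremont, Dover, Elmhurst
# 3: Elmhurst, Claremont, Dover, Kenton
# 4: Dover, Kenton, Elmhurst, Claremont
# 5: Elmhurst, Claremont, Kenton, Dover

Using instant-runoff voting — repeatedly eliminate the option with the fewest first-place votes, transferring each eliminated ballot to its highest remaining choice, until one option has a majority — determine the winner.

Dover

Round 1: Elmhurst 2, Dover 2, Kenton 1, Claremont 0. Claremont has the fewest and is eliminated.
Round 2: Elmhurst 2, Dover 2, Kenton 1. Kenton has the fewest and is eliminated.
Round 3: Dover 3, Elmhurst 2. Dover has a majority.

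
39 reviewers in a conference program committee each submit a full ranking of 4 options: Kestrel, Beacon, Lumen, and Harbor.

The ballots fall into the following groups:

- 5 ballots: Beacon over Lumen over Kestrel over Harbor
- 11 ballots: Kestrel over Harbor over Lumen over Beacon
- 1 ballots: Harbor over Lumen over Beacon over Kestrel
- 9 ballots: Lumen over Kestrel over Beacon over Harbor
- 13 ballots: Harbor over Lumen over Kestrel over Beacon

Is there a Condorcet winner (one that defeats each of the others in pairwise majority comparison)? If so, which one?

Head-to-head results (39 voters total):
Kestrel vs Beacon: Kestrel wins 33–6.
Kestrel vs Lumen: Lumen wins 28–11.
Kestrel vs Harbor: Kestrel wins 25–14.
Beacon vs Lumen: Lumen wins 34–5.
Beacon vs Harbor: Harbor wins 25–14.
Lumen vs Harbor: Harbor wins 25–14.
No candidate beats all others: Kestrel beats Harbor beats Lumen beats Kestrel, a majority cycle.

There is no Condorcet winner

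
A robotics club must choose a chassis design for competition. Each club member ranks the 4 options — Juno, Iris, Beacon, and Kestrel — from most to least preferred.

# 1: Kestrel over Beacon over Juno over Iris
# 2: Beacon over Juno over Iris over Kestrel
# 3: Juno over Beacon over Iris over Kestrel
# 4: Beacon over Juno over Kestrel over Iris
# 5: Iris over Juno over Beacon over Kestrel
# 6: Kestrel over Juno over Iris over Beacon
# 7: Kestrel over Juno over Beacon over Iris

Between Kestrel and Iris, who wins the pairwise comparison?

Kestrel

Ballots ranking Kestrel above Iris: 4.
Ballots ranking Iris above Kestrel: 3.
Kestrel wins the head-to-head, 4–3.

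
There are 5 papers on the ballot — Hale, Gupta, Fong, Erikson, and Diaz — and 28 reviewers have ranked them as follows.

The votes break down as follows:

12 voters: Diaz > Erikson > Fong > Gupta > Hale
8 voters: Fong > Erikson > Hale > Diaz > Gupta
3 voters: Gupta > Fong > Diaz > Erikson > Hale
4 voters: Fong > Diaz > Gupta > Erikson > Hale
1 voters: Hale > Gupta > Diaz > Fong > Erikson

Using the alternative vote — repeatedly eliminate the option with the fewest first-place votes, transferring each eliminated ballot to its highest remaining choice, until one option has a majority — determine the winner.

Round 1: Fong 12, Diaz 12, Gupta 3, Hale 1, Erikson 0. Erikson has the fewest and is eliminated.
Round 2: Fong 12, Diaz 12, Gupta 3, Hale 1. Hale has the fewest and is eliminated.
Round 3: Fong 12, Diaz 12, Gupta 4. Gupta has the fewest and is eliminated.
Round 4: Fong 15, Diaz 13. Fong has a majority.

Fong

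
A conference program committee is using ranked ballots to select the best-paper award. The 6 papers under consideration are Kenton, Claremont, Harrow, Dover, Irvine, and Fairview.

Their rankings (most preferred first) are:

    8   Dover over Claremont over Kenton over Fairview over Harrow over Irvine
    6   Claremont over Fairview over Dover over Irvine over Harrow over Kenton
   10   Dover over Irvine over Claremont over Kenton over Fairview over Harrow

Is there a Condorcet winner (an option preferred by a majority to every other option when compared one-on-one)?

Yes

Head-to-head results (24 voters total):
Kenton vs Claremont: Claremont wins 24–0.
Kenton vs Harrow: Kenton wins 18–6.
Kenton vs Dover: Dover wins 24–0.
Kenton vs Irvine: Irvine wins 16–8.
Kenton vs Fairview: Kenton wins 18–6.
Claremont vs Harrow: Claremont wins 24–0.
Claremont vs Dover: Dover wins 18–6.
Claremont vs Irvine: Claremont wins 14–10.
Claremont vs Fairview: Claremont wins 24–0.
Harrow vs Dover: Dover wins 24–0.
Harrow vs Irvine: Irvine wins 16–8.
Harrow vs Fairview: Fairview wins 24–0.
Dover vs Irvine: Dover wins 24–0.
Dover vs Fairview: Dover wins 18–6.
Irvine vs Fairview: Fairview wins 14–10.
Dover beats each rival — Kenton (24–0), Claremont (18–6), Harrow (24–0), Irvine (24–0), Fairview (18–6) — so Dover is the Condorcet winner.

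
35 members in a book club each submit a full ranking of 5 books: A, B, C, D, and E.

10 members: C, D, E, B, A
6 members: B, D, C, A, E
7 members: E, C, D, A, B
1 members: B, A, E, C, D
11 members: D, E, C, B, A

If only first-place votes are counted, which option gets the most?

First-place vote totals:
  A: 0
  B: 7
  C: 10
  D: 11
  E: 7
D has the most first-place votes.

D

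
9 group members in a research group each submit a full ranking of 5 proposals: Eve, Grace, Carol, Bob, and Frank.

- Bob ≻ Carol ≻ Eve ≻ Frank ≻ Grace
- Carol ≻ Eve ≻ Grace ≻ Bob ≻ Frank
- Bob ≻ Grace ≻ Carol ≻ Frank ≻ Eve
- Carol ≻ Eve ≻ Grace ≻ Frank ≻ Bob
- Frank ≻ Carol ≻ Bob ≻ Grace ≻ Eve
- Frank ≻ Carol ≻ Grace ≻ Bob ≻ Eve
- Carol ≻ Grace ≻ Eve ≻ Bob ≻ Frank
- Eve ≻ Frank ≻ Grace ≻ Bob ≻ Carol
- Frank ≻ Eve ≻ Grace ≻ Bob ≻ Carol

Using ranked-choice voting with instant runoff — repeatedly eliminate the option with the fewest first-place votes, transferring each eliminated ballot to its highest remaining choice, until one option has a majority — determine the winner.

Round 1: Carol 3, Frank 3, Bob 2, Eve 1, Grace 0. Grace has the fewest and is eliminated.
Round 2: Carol 3, Frank 3, Bob 2, Eve 1. Eve has the fewest and is eliminated.
Round 3: Frank 4, Carol 3, Bob 2. Bob has the fewest and is eliminated.
Round 4: Carol 5, Frank 4. Carol has a majority.

Carol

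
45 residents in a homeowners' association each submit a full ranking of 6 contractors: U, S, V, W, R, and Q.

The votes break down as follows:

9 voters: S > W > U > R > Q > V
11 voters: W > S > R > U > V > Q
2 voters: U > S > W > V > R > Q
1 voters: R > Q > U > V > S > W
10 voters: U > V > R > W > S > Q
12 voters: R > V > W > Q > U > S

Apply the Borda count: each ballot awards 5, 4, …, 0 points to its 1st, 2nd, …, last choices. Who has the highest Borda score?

Borda scores:
  U: 9·3 + 11·2 + 2·5 + 3 + 10·5 + 12·1 = 124
  S: 9·5 + 11·4 + 2·4 + 1 + 10·1 + 12·0 = 108
  V: 9·0 + 11·1 + 2·2 + 2 + 10·4 + 12·4 = 105
  W: 9·4 + 11·5 + 2·3 + 0 + 10·2 + 12·3 = 153
  R: 9·2 + 11·3 + 2·1 + 5 + 10·3 + 12·5 = 148
  Q: 9·1 + 11·0 + 2·0 + 4 + 10·0 + 12·2 = 37
W has the highest total.

W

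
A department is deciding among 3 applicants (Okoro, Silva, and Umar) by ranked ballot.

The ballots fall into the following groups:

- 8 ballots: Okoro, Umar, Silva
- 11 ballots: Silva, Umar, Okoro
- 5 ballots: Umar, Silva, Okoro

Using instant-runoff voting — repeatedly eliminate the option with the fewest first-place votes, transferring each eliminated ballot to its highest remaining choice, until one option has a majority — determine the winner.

Silva

Round 1: Silva 11, Okoro 8, Umar 5. Umar has the fewest and is eliminated.
Round 2: Silva 16, Okoro 8. Silva has a majority.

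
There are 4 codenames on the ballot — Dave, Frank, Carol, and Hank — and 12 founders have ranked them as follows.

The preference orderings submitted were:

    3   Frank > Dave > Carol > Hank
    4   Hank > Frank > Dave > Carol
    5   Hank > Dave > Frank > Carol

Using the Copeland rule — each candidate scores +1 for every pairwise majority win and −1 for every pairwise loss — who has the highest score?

Pairwise results:
  Dave vs Frank: Frank wins 7–5.
  Dave vs Carol: Dave wins 12–0.
  Dave vs Hank: Hank wins 9–3.
  Frank vs Carol: Frank wins 12–0.
  Frank vs Hank: Hank wins 9–3.
  Carol vs Hank: Hank wins 9–3.
Copeland scores (wins − losses):
  Dave: 1 − 2 = -1
  Frank: 2 − 1 = 1
  Carol: 0 − 3 = -3
  Hank: 3 − 0 = 3
Hank has the best Copeland score.

Hank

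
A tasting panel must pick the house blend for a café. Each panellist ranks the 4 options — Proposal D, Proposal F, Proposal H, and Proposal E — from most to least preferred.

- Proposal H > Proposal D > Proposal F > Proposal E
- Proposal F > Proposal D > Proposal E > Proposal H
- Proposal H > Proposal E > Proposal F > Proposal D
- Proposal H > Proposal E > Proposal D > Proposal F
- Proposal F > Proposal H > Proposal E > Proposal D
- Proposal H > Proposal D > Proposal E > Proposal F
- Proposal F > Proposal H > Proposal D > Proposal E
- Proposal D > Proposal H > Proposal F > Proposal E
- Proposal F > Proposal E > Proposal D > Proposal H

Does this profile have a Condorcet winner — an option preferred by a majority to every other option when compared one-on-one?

Head-to-head results (9 voters total):
Proposal D vs Proposal F: Proposal F wins 5–4.
Proposal D vs Proposal H: Proposal H wins 6–3.
Proposal D vs Proposal E: Proposal D wins 5–4.
Proposal F vs Proposal H: Proposal H wins 5–4.
Proposal F vs Proposal E: Proposal F wins 6–3.
Proposal H vs Proposal E: Proposal H wins 7–2.
Proposal H beats each rival — Proposal D (6–3), Proposal F (5–4), Proposal E (7–2) — so Proposal H is the Condorcet winner.

Yes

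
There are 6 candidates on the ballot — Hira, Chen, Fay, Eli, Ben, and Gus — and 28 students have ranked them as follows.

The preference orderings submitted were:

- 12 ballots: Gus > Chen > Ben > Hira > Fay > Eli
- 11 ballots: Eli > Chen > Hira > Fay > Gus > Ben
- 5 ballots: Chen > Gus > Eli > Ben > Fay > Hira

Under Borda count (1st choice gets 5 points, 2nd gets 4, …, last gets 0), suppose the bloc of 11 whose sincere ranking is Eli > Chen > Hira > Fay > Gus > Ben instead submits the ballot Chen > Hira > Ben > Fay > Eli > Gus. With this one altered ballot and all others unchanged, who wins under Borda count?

Borda totals with the altered ballot: Hira 68, Chen 128, Fay 39, Eli 26, Ben 79, Gus 80.
The winner is unchanged: still Chen.

Chen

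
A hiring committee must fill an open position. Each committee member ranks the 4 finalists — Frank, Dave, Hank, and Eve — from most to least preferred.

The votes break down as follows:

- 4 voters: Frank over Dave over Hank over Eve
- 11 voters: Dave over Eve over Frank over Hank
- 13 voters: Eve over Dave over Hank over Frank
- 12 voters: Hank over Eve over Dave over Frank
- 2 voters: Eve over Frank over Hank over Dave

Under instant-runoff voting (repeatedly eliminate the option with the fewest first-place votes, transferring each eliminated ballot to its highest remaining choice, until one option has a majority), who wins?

Eve

Round 1: Eve 15, Hank 12, Dave 11, Frank 4. Frank has the fewest and is eliminated.
Round 2: Dave 15, Eve 15, Hank 12. Hank has the fewest and is eliminated.
Round 3: Eve 27, Dave 15. Eve has a majority.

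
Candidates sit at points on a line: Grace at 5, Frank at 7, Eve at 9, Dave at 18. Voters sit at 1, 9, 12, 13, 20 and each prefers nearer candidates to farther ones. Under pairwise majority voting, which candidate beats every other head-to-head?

With single-peaked preferences on a line, the Condorcet winner is the candidate closest to the median voter.
The median voter (position 12) is closest to Eve at 9.
Check: Eve vs Grace — voters closer to Eve: 4 of 5.

Eve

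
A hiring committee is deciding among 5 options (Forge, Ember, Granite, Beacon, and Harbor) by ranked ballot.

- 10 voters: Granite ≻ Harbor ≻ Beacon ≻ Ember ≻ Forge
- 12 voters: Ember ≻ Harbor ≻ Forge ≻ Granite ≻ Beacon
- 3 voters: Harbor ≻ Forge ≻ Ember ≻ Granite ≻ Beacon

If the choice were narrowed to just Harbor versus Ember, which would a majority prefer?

Ballots ranking Harbor above Ember: 10+3 = 13.
Ballots ranking Ember above Harbor: 12.
Harbor wins the head-to-head, 13–12.

Harbor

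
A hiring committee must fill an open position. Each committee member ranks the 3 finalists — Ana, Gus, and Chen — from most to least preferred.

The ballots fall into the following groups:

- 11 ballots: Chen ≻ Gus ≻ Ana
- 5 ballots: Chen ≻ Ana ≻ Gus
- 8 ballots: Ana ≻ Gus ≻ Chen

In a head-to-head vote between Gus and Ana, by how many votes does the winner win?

Ballots ranking Gus above Ana: 11.
Ballots ranking Ana above Gus: 5+8 = 13.
Ana wins 13–11, a margin of 2.

2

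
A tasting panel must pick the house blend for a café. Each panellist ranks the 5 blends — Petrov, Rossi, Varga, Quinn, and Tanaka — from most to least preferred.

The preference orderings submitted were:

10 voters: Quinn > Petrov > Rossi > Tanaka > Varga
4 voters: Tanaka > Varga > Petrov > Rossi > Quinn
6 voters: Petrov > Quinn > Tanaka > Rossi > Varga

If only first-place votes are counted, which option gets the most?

First-place vote totals:
  Petrov: 6
  Rossi: 0
  Varga: 0
  Quinn: 10
  Tanaka: 4
Quinn has the most first-place votes.

Quinn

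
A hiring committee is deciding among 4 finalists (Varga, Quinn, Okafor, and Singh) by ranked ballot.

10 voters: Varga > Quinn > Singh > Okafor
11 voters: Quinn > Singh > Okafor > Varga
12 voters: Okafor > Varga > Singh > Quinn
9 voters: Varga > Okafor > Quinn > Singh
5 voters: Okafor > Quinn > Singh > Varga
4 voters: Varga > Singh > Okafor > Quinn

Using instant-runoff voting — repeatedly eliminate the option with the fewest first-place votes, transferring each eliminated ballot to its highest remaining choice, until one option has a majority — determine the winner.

Okafor

Round 1: Varga 23, Okafor 17, Quinn 11, Singh 0. Singh has the fewest and is eliminated.
Round 2: Varga 23, Okafor 17, Quinn 11. Quinn has the fewest and is eliminated.
Round 3: Okafor 28, Varga 23. Okafor has a majority.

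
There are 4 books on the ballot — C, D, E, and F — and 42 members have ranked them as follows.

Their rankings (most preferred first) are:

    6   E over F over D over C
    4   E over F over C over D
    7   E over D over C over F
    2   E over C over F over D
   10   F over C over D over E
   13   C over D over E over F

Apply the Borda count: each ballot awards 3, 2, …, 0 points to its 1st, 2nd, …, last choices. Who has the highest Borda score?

C

Borda scores:
  C: 6·0 + 4·1 + 7·1 + 2·2 + 10·2 + 13·3 = 74
  D: 6·1 + 4·0 + 7·2 + 2·0 + 10·1 + 13·2 = 56
  E: 6·3 + 4·3 + 7·3 + 2·3 + 10·0 + 13·1 = 70
  F: 6·2 + 4·2 + 7·0 + 2·1 + 10·3 + 13·0 = 52
C has the highest total.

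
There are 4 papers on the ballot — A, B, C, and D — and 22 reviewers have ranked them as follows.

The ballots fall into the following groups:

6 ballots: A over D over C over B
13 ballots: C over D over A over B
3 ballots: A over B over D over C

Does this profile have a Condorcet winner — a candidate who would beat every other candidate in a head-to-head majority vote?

Yes

Head-to-head results (22 voters total):
A vs B: A wins 22–0.
A vs C: C wins 13–9.
A vs D: D wins 13–9.
B vs C: C wins 19–3.
B vs D: D wins 19–3.
C vs D: C wins 13–9.
C beats each rival — A (13–9), B (19–3), D (13–9) — so C is the Condorcet winner.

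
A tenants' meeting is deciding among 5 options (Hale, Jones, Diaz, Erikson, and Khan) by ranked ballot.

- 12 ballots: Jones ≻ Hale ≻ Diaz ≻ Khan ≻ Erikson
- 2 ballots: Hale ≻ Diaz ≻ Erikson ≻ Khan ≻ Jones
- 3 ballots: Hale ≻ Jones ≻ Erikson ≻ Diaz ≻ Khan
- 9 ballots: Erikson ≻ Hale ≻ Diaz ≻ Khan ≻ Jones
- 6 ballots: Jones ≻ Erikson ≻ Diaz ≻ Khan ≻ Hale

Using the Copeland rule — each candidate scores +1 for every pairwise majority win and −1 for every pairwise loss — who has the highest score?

Pairwise results:
  Hale vs Jones: Jones wins 18–14.
  Hale vs Diaz: Hale wins 26–6.
  Hale vs Erikson: Hale wins 17–15.
  Hale vs Khan: Hale wins 26–6.
  Jones vs Diaz: Jones wins 21–11.
  Jones vs Erikson: Jones wins 21–11.
  Jones vs Khan: Jones wins 21–11.
  Diaz vs Erikson: Erikson wins 18–14.
  Diaz vs Khan: Diaz wins 32–0.
  Erikson vs Khan: Erikson wins 20–12.
Copeland scores (wins − losses):
  Hale: 3 − 1 = 2
  Jones: 4 − 0 = 4
  Diaz: 1 − 3 = -2
  Erikson: 2 − 2 = 0
  Khan: 0 − 4 = -4
Jones has the best Copeland score.

Jones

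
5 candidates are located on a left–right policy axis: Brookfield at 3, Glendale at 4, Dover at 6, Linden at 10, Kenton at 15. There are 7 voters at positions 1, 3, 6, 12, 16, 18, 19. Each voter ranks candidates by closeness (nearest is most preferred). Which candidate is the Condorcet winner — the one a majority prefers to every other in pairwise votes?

With single-peaked preferences on a line, the Condorcet winner is the candidate closest to the median voter.
The median voter (position 12) is closest to Linden at 10.
Check: Linden vs Kenton — voters closer to Linden: 4 of 7.

Linden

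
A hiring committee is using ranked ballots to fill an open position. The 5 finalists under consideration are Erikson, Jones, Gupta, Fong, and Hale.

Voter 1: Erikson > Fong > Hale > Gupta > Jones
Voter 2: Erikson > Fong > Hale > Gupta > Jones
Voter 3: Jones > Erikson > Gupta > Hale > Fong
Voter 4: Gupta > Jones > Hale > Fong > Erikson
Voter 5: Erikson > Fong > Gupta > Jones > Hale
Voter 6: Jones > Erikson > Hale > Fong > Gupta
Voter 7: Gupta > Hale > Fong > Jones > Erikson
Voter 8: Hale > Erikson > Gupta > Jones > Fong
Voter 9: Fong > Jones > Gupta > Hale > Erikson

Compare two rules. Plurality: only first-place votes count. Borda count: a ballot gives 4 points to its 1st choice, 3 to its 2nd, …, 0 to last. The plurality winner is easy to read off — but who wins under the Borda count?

Erikson

Plurality first-place counts: Erikson 3, Jones 2, Gupta 2, Fong 1, Hale 1 → Erikson.
Borda totals: Erikson 21, Jones 17, Gupta 18, Fong 17, Hale 17 → Erikson.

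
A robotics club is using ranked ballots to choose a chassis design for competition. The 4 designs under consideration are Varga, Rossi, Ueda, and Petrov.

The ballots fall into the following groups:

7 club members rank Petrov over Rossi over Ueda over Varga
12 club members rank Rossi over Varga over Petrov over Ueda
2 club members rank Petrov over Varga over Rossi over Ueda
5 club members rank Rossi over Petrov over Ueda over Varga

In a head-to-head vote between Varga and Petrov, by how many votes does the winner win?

2

Ballots ranking Varga above Petrov: 12.
Ballots ranking Petrov above Varga: 7+2+5 = 14.
Petrov wins 14–12, a margin of 2.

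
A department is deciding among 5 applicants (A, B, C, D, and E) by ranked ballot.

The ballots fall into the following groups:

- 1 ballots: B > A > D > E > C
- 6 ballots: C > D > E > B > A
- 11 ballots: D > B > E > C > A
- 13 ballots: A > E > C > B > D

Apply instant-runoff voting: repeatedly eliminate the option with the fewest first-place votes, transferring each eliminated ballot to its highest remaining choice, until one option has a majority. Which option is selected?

D

Round 1: A 13, D 11, C 6, B 1, E 0. E has the fewest and is eliminated.
Round 2: A 13, D 11, C 6, B 1. B has the fewest and is eliminated.
Round 3: A 14, D 11, C 6. C has the fewest and is eliminated.
Round 4: D 17, A 14. D has a majority.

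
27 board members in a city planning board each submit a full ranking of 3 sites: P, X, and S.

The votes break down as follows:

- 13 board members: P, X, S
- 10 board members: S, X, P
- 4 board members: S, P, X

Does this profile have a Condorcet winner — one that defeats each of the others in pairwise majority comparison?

Head-to-head results (27 voters total):
P vs X: P wins 17–10.
P vs S: S wins 14–13.
X vs S: S wins 14–13.
S beats each rival — P (14–13), X (14–13) — so S is the Condorcet winner.

Yes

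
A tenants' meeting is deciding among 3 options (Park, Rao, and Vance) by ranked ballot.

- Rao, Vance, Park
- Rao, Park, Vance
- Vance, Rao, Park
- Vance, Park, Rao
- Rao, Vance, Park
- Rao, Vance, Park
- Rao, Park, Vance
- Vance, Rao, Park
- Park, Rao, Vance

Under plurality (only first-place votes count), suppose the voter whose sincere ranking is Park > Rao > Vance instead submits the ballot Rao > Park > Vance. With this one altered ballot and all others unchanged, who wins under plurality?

First-place totals with the altered ballot: Park 0, Rao 6, Vance 3.
The winner is unchanged: still Rao.

Rao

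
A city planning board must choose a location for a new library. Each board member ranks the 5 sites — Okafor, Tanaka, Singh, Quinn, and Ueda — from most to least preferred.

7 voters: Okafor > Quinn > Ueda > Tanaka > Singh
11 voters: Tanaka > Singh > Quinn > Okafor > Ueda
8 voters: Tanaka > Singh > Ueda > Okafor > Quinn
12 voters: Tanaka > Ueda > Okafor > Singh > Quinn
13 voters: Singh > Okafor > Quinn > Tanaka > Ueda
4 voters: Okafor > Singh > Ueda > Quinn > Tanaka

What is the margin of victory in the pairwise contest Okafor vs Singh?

9

Ballots ranking Okafor above Singh: 7+12+4 = 23.
Ballots ranking Singh above Okafor: 11+8+13 = 32.
Singh wins 32–23, a margin of 9.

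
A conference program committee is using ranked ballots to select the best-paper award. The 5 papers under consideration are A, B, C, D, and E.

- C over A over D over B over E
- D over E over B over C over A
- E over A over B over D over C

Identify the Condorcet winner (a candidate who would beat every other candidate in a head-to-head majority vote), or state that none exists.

Head-to-head results (3 voters total):
A vs B: A wins 2–1.
A vs C: C wins 2–1.
A vs D: A wins 2–1.
A vs E: E wins 2–1.
B vs C: B wins 2–1.
B vs D: D wins 2–1.
B vs E: E wins 2–1.
C vs D: D wins 2–1.
C vs E: E wins 2–1.
D vs E: D wins 2–1.
No candidate beats all others: A beats B beats C beats A, a majority cycle.

There is no Condorcet winner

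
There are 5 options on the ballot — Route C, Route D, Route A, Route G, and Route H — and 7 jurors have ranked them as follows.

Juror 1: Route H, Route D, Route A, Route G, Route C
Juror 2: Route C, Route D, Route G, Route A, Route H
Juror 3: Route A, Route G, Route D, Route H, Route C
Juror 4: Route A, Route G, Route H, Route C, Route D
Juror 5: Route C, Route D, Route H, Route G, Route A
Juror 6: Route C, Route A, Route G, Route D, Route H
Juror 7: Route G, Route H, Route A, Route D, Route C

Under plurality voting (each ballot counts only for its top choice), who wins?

First-place vote totals:
  Route C: 3
  Route D: 0
  Route A: 2
  Route G: 1
  Route H: 1
Route C has the most first-place votes.

Route C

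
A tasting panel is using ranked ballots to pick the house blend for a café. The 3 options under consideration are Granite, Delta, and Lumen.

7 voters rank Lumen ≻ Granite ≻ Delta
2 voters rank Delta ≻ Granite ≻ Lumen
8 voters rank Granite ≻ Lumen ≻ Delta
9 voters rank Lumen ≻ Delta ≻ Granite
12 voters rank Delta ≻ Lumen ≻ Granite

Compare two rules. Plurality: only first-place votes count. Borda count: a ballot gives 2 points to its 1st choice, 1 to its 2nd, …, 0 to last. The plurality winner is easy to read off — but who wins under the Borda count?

Plurality first-place counts: Granite 8, Delta 14, Lumen 16 → Lumen.
Borda totals: Granite 25, Delta 37, Lumen 52 → Lumen.

Lumen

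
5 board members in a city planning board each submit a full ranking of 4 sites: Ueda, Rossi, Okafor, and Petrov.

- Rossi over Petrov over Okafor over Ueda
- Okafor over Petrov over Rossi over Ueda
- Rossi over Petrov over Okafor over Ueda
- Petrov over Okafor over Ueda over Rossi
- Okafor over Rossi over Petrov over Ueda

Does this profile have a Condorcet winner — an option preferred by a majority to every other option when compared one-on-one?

No

Head-to-head results (5 voters total):
Ueda vs Rossi: Rossi wins 4–1.
Ueda vs Okafor: Okafor wins 5–0.
Ueda vs Petrov: Petrov wins 5–0.
Rossi vs Okafor: Okafor wins 3–2.
Rossi vs Petrov: Rossi wins 3–2.
Okafor vs Petrov: Petrov wins 3–2.
No candidate beats all others: Rossi beats Petrov beats Okafor beats Rossi, a majority cycle.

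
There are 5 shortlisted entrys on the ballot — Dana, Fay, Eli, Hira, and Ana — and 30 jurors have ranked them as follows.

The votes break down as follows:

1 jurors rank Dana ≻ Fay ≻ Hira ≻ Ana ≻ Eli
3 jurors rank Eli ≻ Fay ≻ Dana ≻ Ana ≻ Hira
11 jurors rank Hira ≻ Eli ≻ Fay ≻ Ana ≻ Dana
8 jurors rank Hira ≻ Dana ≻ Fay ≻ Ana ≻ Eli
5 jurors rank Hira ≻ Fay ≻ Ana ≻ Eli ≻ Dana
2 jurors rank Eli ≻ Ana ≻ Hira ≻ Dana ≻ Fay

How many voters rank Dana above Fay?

11

Ballots ranking Dana above Fay: 1+8+2 = 11.
Ballots ranking Fay above Dana: 3+11+5 = 19.
So 11 of 30 voters prefer Dana to Fay.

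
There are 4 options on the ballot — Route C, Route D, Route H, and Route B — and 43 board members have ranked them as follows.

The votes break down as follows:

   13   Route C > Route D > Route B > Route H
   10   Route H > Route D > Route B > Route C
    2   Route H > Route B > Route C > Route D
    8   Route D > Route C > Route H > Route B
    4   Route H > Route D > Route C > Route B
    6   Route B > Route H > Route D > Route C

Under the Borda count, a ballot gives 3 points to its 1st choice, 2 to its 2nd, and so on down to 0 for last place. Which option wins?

Route D

Borda scores:
  Route C: 13·3 + 10·0 + 2·1 + 8·2 + 4·1 + 6·0 = 61
  Route D: 13·2 + 10·2 + 2·0 + 8·3 + 4·2 + 6·1 = 84
  Route H: 13·0 + 10·3 + 2·3 + 8·1 + 4·3 + 6·2 = 68
  Route B: 13·1 + 10·1 + 2·2 + 8·0 + 4·0 + 6·3 = 45
Route D has the highest total.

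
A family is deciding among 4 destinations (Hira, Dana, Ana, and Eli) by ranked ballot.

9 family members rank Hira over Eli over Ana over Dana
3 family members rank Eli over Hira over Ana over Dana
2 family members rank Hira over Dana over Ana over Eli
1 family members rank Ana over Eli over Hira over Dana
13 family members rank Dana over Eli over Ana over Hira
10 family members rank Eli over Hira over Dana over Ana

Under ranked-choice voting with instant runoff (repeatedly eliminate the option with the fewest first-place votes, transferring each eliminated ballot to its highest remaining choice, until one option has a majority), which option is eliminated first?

Ana

Round 1: Dana 13, Eli 13, Hira 11, Ana 1. Ana has the fewest and is eliminated.
Round 2: Eli 14, Dana 13, Hira 11. Hira has the fewest and is eliminated.
Round 3: Eli 23, Dana 15. Eli has a majority.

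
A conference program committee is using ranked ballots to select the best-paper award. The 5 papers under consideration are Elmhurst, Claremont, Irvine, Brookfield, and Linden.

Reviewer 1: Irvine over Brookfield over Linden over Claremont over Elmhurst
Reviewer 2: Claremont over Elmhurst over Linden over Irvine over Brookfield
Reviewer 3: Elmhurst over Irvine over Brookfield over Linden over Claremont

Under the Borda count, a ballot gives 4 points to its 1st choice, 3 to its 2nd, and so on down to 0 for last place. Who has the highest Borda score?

Irvine

Borda scores:
  Elmhurst: 0 + 3 + 4 = 7
  Claremont: 1 + 4 + 0 = 5
  Irvine: 4 + 1 + 3 = 8
  Brookfield: 3 + 0 + 2 = 5
  Linden: 2 + 2 + 1 = 5
Irvine has the highest total.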